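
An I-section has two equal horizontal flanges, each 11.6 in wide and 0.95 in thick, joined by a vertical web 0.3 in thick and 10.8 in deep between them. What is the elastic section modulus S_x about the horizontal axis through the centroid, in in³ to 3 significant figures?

S_x ≈ 125 in³

Treat the section as a set of non-overlapping primitives; coordinates are from the bounding-box lower-left.
Bottom flange: 11.6 × 0.95, A = 11.02 in², y = 0.475 in, Ī = 0.8288 in⁴.
Web: 0.3 × 10.8, A = 3.24 in², y = 6.35 in, Ī = 31.493 in⁴.
Top flange: 11.6 × 0.95, A = 11.02 in², y = 12.225 in, Ī = 0.8288 in⁴.
By symmetry the centroid is at mid-height, ȳ = 6.35 in.
Transfer each piece to the horizontal axis through the centroid using Ī + A·d² with d = y − 6.35:
  bottom flange: d = -5.875 in → contributes +381.19 in⁴
  web: d = 0 in → contributes +31.493 in⁴
  top flange: d = 5.875 in → contributes +381.19 in⁴
Total I = 793.87 in⁴.
Extreme fibre distance c = 6.35 in; S = I/c = 125.02 in³.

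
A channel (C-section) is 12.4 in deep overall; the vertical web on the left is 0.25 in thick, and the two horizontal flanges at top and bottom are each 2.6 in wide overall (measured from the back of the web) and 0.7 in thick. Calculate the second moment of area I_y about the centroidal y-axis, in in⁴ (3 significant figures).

Treat the section as a set of non-overlapping primitives; coordinates are from the bounding-box lower-left.
Web: 0.25 × 12.4, A = 3.1 in², x = 0.125 in, Ī = 0.016146 in⁴.
Top flange (beyond web): 2.35 × 0.7, A = 1.645 in², x = 1.425 in, Ī = 0.75704 in⁴.
Bottom flange (beyond web): 2.35 × 0.7, A = 1.645 in², x = 1.425 in, Ī = 0.75704 in⁴.
Centroid: x̄ = ΣA·x / ΣA = 0.79433 in.
Transfer each piece to the centroidal y-axis using Ī + A·d² with d = x − 0.79433:
  web: d = -0.66933 in → contributes +1.4049 in⁴
  top flange (beyond web): d = 0.63067 in → contributes +1.4113 in⁴
  bottom flange (beyond web): d = 0.63067 in → contributes +1.4113 in⁴
Total I = 4.2276 in⁴.

I_y ≈ 4.23 in⁴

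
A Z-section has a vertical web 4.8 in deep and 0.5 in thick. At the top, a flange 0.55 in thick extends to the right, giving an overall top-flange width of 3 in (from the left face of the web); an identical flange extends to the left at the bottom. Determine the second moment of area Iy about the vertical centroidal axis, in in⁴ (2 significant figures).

Iy ≈ 7.7 in⁴

Split into non-overlapping primitives; take the origin at the lower-left of the bounding box.
Web: 0.5 × 4.8, A = 2.4 in², x = 2.75 in, Ī = 0.05 in⁴.
Top flange (beyond web): 2.5 × 0.55, A = 1.375 in², x = 4.25 in, Ī = 0.7161 in⁴.
Bottom flange (beyond web): 2.5 × 0.55, A = 1.375 in², x = 1.25 in, Ī = 0.7161 in⁴.
Centroid: x̄ = ΣA·x / ΣA = 2.75 in.
Transfer each piece to the vertical centroidal axis using Ī + A·d² with d = x − 2.75:
  web: d = 0 in → contributes +0.05 in⁴
  top flange (beyond web): d = 1.5 in → contributes +3.81 in⁴
  bottom flange (beyond web): d = -1.5 in → contributes +3.81 in⁴
Total I = 7.67 in⁴.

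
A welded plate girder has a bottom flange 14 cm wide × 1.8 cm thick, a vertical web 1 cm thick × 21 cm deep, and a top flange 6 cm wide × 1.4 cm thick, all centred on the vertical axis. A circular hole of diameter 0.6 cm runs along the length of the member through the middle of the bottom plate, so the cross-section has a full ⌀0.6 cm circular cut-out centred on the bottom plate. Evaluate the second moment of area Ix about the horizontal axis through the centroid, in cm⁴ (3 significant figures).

Treat the section as a set of non-overlapping primitives; coordinates are from the bounding-box lower-left.
Bottom plate: 14 × 1.8, A = 25.2 cm², y = 0.9 cm, Ī = 6.804 cm⁴.
Web plate: 1 × 21, A = 21 cm², y = 12.3 cm, Ī = 771.75 cm⁴.
Top plate: 6 × 1.4, A = 8.4 cm², y = 23.5 cm, Ī = 1.372 cm⁴.
Hole (subtracted): ⌀0.6, A = 0.28274 cm², y = 0.9 cm, Ī = 0.0063617 cm⁴.
Centroid: ȳ = ΣA·y / ΣA = 8.8025 cm.
Transfer each piece to the horizontal axis through the centroid using Ī + A·d² with d = y − 8.8025:
  bottom plate: d = -7.9025 cm → contributes +1580.5 cm⁴
  web plate: d = 3.4975 cm → contributes +1028.6 cm⁴
  top plate: d = 14.698 cm → contributes +1815.9 cm⁴
  hole: d = -7.9025 cm → contributes −17.663 cm⁴
Total I = 4407.4 cm⁴.

Ix ≈ 4410 cm⁴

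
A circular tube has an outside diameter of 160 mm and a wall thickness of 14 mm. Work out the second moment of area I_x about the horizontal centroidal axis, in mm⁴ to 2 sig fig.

Decompose the section into non-overlapping parts with the origin at the bottom-left of its bounding rectangle.
Outer circle: ⌀160, A = 20 106 mm², y = 80 mm, Ī = 32 169 909 mm⁴.
Bore (subtracted): ⌀132, A = 13 685 mm², y = 80 mm, Ī = 14 902 723 mm⁴.
By symmetry the centroid is at mid-height, ȳ = 80 mm.
All pieces are centred on the horizontal centroidal axis, so I = ΣĪ (holes subtracted) = 17 267 186 mm⁴.

I_x ≈ 1.7 × 10⁷ mm⁴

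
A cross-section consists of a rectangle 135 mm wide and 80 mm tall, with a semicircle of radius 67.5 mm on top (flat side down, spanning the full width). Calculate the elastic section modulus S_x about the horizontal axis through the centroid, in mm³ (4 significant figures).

Treat the section as a set of non-overlapping primitives; coordinates are from the bounding-box lower-left.
Rectangular body: 135 × 80, A = 10 800 mm², y = 40 mm, Ī = 5 760 000 mm⁴.
Semicircular cap: semicircle r = 67.5, A = 7156.94 mm², y = 108.648 mm, Ī = 2 278 490 mm⁴.
Centroid: ȳ = ΣA·y / ΣA = 67.3604 mm.
Transfer each piece to the horizontal axis through the centroid using Ī + A·d² with d = y − 67.3604:
  rectangular body: d = -27.3604 mm → contributes +13 844 781 mm⁴
  semicircular cap: d = 41.2875 mm → contributes +14 478 625 mm⁴
Total I = 28 323 406 mm⁴.
Extreme fibre distance c = 80.1396 mm; S = I/c = 353 426 mm³.

S_x ≈ 3.534 × 10⁵ mm³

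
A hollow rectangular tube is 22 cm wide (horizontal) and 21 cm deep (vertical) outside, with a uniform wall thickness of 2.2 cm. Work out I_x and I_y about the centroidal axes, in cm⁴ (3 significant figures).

I_x ≈ 1.03 × 10⁴ cm⁴, I_y ≈ 1.11 × 10⁴ cm⁴

Treat the section as a set of non-overlapping primitives; coordinates are from the bounding-box lower-left.
Outer rectangle: 22 × 21, A = 462 cm², y = 10.5 cm, Ī = 16 979 cm⁴.
Inner void (subtracted): 17.6 × 16.6, A = 292.16 cm², y = 10.5 cm, Ī = 6 709 cm⁴.
By symmetry the centroid is at mid-height, ȳ = 10.5 cm.
All pieces are centred on the centroidal x-axis, so I = ΣĪ (holes subtracted) = 10 270 cm⁴.
Repeating about the centroidal y-axis gives I_y = 11 092 cm⁴.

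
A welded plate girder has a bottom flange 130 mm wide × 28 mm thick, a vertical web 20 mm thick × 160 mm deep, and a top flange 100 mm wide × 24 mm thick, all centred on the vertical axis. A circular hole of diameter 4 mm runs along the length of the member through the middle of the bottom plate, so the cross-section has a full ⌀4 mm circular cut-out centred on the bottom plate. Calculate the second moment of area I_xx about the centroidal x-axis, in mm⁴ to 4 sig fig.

I_xx ≈ 5.798 × 10⁷ mm⁴

Treat the section as a set of non-overlapping primitives; coordinates are from the bounding-box lower-left.
Bottom plate: 130 × 28, A = 3 640 mm², y = 14 mm, Ī = 237 813 mm⁴.
Web plate: 20 × 160, A = 3 200 mm², y = 108 mm, Ī = 6 826 667 mm⁴.
Top plate: 100 × 24, A = 2 400 mm², y = 200 mm, Ī = 115 200 mm⁴.
Hole (subtracted): ⌀4, A = 12.5664 mm², y = 14 mm, Ī = 12.5664 mm⁴.
Centroid: ȳ = ΣA·y / ΣA = 94.9759 mm.
Transfer each piece to the centroidal x-axis using Ī + A·d² with d = y − 94.9759:
  bottom plate: d = -80.9759 mm → contributes +24 105 661 mm⁴
  web plate: d = 13.0241 mm → contributes +7 369 471 mm⁴
  top plate: d = 105.024 mm → contributes +26 587 334 mm⁴
  hole: d = -80.9759 mm → contributes −82411.5 mm⁴
Total I = 57 980 054 mm⁴.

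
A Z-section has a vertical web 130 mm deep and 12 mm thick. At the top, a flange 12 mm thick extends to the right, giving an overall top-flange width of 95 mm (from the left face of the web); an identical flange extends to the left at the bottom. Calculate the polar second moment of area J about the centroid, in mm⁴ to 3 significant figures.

J ≈ 1.48 × 10⁷ mm⁴

Decompose the section into non-overlapping parts with the origin at the bottom-left of its bounding rectangle.
Web: 12 × 130, A = 1 560 mm², y = 65 mm, Ī = 2 197 000 mm⁴.
Top flange (beyond web): 83 × 12, A = 996 mm², y = 124 mm, Ī = 11 952 mm⁴.
Bottom flange (beyond web): 83 × 12, A = 996 mm², y = 6 mm, Ī = 11 952 mm⁴.
Centroid: ȳ = ΣA·y / ΣA = 65 mm.
Transfer each piece to the centroidal x-axis using Ī + A·d² with d = y − 65:
  web: d = 0 mm → contributes +2 197 000 mm⁴
  top flange (beyond web): d = 59 mm → contributes +3 479 028 mm⁴
  bottom flange (beyond web): d = -59 mm → contributes +3 479 028 mm⁴
Total I = 9 155 056 mm⁴.
For the y-axis: x̄ = 89 mm.
Repeating about the centroidal y-axis gives I_y = 5 656 744 mm⁴.
Polar second moment: J = I_x + I_y = 14 811 800 mm⁴.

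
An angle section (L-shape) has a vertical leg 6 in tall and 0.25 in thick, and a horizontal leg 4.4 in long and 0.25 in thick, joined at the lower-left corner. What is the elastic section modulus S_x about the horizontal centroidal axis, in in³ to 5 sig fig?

S_x ≈ 2.2931 in³

Split into non-overlapping primitives; take the origin at the lower-left of the bounding box.
Vertical leg: 0.25 × 6, A = 1.5 in², y = 3 in, Ī = 4.5 in⁴.
Horizontal leg (remainder): 4.15 × 0.25, A = 1.0375 in², y = 0.125 in, Ī = 0.005403646 in⁴.
Centroid: ȳ = ΣA·y / ΣA = 1.824507 in.
Transfer each piece to the horizontal centroidal axis using Ī + A·d² with d = y − 1.824507:
  vertical leg: d = 1.175493 in → contributes +6.572674 in⁴
  horizontal leg (remainder): d = -1.699507 in → contributes +3.002041 in⁴
Total I = 9.574716 in⁴.
Extreme fibre distance c = 4.175493 in; S = I/c = 2.293074 in³.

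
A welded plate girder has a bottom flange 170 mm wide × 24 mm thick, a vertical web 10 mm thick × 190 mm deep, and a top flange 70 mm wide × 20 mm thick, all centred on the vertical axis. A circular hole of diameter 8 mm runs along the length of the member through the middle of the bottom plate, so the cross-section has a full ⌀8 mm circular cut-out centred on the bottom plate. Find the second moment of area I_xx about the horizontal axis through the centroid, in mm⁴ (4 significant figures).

Break the section into simple shapes (no overlaps), measuring from the bottom-left corner of the bounding box.
Bottom plate: 170 × 24, A = 4 080 mm², y = 12 mm, Ī = 195 840 mm⁴.
Web plate: 10 × 190, A = 1 900 mm², y = 119 mm, Ī = 5 715 833 mm⁴.
Top plate: 70 × 20, A = 1 400 mm², y = 224 mm, Ī = 46666.7 mm⁴.
Hole (subtracted): ⌀8, A = 50.2655 mm², y = 12 mm, Ī = 201.062 mm⁴.
Centroid: ȳ = ΣA·y / ΣA = 80.2289 mm.
Transfer each piece to the horizontal axis through the centroid using Ī + A·d² with d = y − 80.2289:
  bottom plate: d = -68.2289 mm → contributes +19 189 007 mm⁴
  web plate: d = 38.7711 mm → contributes +8 571 904 mm⁴
  top plate: d = 143.771 mm → contributes +28 984 832 mm⁴
  hole: d = -68.2289 mm → contributes −234 196 mm⁴
Total I = 56 511 547 mm⁴.

I_xx ≈ 5.651 × 10⁷ mm⁴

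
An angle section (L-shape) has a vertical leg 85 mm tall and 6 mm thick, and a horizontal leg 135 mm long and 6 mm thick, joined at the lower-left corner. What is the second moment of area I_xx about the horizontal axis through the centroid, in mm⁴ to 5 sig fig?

Decompose the section into non-overlapping parts with the origin at the bottom-left of its bounding rectangle.
Vertical leg: 6 × 85, A = 510 mm², y = 42.5 mm, Ī = 307062.5 mm⁴.
Horizontal leg (remainder): 129 × 6, A = 774 mm², y = 3 mm, Ī = 2 322 mm⁴.
Centroid: ȳ = ΣA·y / ΣA = 18.68925 mm.
Transfer each piece to the horizontal axis through the centroid using Ī + A·d² with d = y − 18.68925:
  vertical leg: d = 23.81075 mm → contributes +596207.9 mm⁴
  horizontal leg (remainder): d = -15.68925 mm → contributes +192844.1 mm⁴
Total I = 789 052 mm⁴.

I_xx ≈ 7.8905 × 10⁵ mm⁴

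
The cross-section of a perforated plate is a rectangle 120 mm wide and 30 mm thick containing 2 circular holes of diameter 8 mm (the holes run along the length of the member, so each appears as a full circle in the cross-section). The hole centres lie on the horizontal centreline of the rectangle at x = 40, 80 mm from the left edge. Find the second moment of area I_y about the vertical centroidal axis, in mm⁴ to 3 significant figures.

Treat the section as a set of non-overlapping primitives; coordinates are from the bounding-box lower-left.
Plate: 120 × 30, A = 3 600 mm², x = 60 mm, Ī = 4 320 000 mm⁴.
Hole 1 (subtracted): ⌀8, A = 50.265 mm², x = 40 mm, Ī = 201.06 mm⁴.
Hole 2 (subtracted): ⌀8, A = 50.265 mm², x = 80 mm, Ī = 201.06 mm⁴.
By symmetry the centroid is at mid-width, x̄ = 60 mm.
Transfer each piece to the vertical centroidal axis using Ī + A·d² with d = x − 60:
  plate: d = 0 mm → contributes +4 320 000 mm⁴
  hole 1: d = -20 mm → contributes −20 307 mm⁴
  hole 2: d = 20 mm → contributes −20 307 mm⁴
Total I = 4 279 385 mm⁴.

I_y ≈ 4.28 × 10⁶ mm⁴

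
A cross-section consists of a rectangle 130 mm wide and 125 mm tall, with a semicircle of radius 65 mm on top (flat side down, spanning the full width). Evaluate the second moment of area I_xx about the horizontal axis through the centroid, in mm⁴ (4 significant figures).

I_xx ≈ 6.136 × 10⁷ mm⁴

Split into non-overlapping primitives; take the origin at the lower-left of the bounding box.
Rectangular body: 130 × 125, A = 16 250 mm², y = 62.5 mm, Ī = 21 158 854 mm⁴.
Semicircular cap: semicircle r = 65, A = 6636.61 mm², y = 152.587 mm, Ī = 1 959 230 mm⁴.
Centroid: ȳ = ΣA·y / ΣA = 88.6232 mm.
Transfer each piece to the horizontal axis through the centroid using Ī + A·d² with d = y − 88.6232:
  rectangular body: d = -26.1232 mm → contributes +32 248 210 mm⁴
  semicircular cap: d = 63.9637 mm → contributes +29 111 934 mm⁴
Total I = 61 360 144 mm⁴.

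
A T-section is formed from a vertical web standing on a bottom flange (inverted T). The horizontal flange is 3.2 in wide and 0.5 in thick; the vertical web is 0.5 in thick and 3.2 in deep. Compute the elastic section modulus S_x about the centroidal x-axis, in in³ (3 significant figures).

S_x ≈ 1.64 in³

Treat the section as a set of non-overlapping primitives; coordinates are from the bounding-box lower-left.
Flange: 3.2 × 0.5, A = 1.6 in², y = 0.25 in, Ī = 0.033333 in⁴.
Web: 0.5 × 3.2, A = 1.6 in², y = 2.1 in, Ī = 1.3653 in⁴.
Centroid: ȳ = ΣA·y / ΣA = 1.175 in.
Transfer each piece to the centroidal x-axis using Ī + A·d² with d = y − 1.175:
  flange: d = -0.925 in → contributes +1.4023 in⁴
  web: d = 0.925 in → contributes +2.7343 in⁴
Total I = 4.1367 in⁴.
Extreme fibre distance c = 2.525 in; S = I/c = 1.6383 in³.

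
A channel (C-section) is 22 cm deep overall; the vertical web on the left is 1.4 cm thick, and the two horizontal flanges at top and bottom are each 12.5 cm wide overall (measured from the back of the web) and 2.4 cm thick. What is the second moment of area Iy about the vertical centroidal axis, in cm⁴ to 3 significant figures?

Break the section into simple shapes (no overlaps), measuring from the bottom-left corner of the bounding box.
Web: 1.4 × 22, A = 30.8 cm², x = 0.7 cm, Ī = 5.0307 cm⁴.
Top flange (beyond web): 11.1 × 2.4, A = 26.64 cm², x = 6.95 cm, Ī = 273.53 cm⁴.
Bottom flange (beyond web): 11.1 × 2.4, A = 26.64 cm², x = 6.95 cm, Ī = 273.53 cm⁴.
Centroid: x̄ = ΣA·x / ΣA = 4.6605 cm.
Transfer each piece to the vertical centroidal axis using Ī + A·d² with d = x − 4.6605:
  web: d = -3.9605 cm → contributes +488.15 cm⁴
  top flange (beyond web): d = 2.2895 cm → contributes +413.17 cm⁴
  bottom flange (beyond web): d = 2.2895 cm → contributes +413.17 cm⁴
Total I = 1314.5 cm⁴.

Iy ≈ 1310 cm⁴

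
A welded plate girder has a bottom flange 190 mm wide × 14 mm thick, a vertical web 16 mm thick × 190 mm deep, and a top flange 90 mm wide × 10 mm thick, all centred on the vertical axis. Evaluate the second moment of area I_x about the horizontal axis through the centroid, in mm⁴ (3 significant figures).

I_x ≈ 4.09 × 10⁷ mm⁴

Decompose the section into non-overlapping parts with the origin at the bottom-left of its bounding rectangle.
Bottom plate: 190 × 14, A = 2 660 mm², y = 7 mm, Ī = 43 447 mm⁴.
Web plate: 16 × 190, A = 3 040 mm², y = 109 mm, Ī = 9 145 333 mm⁴.
Top plate: 90 × 10, A = 900 mm², y = 209 mm, Ī = 7 500 mm⁴.
Centroid: ȳ = ΣA·y / ΣA = 81.527 mm.
Transfer each piece to the horizontal axis through the centroid using Ī + A·d² with d = y − 81.527:
  bottom plate: d = -74.527 mm → contributes +14 817 923 mm⁴
  web plate: d = 27.473 mm → contributes +11 439 776 mm⁴
  top plate: d = 127.47 mm → contributes +14 631 867 mm⁴
Total I = 40 889 565 mm⁴.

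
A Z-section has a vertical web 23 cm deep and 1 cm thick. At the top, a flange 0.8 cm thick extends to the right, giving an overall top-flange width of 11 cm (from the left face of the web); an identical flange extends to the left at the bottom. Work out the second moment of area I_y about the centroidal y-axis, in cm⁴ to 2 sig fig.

I_y ≈ 620 cm⁴

Treat the section as a set of non-overlapping primitives; coordinates are from the bounding-box lower-left.
Web: 1 × 23, A = 23 cm², x = 10.5 cm, Ī = 1.917 cm⁴.
Top flange (beyond web): 10 × 0.8, A = 8 cm², x = 16 cm, Ī = 66.67 cm⁴.
Bottom flange (beyond web): 10 × 0.8, A = 8 cm², x = 5 cm, Ī = 66.67 cm⁴.
Centroid: x̄ = ΣA·x / ΣA = 10.5 cm.
Transfer each piece to the centroidal y-axis using Ī + A·d² with d = x − 10.5:
  web: d = 0 cm → contributes +1.917 cm⁴
  top flange (beyond web): d = 5.5 cm → contributes +308.7 cm⁴
  bottom flange (beyond web): d = -5.5 cm → contributes +308.7 cm⁴
Total I = 619.3 cm⁴.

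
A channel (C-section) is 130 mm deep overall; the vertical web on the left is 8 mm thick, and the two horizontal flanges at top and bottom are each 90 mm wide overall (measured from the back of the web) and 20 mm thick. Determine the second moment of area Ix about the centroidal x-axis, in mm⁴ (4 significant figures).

Ix ≈ 1.150 × 10⁷ mm⁴

Split into non-overlapping primitives; take the origin at the lower-left of the bounding box.
Web: 8 × 130, A = 1 040 mm², y = 65 mm, Ī = 1 464 667 mm⁴.
Top flange (beyond web): 82 × 20, A = 1 640 mm², y = 120 mm, Ī = 54666.7 mm⁴.
Bottom flange (beyond web): 82 × 20, A = 1 640 mm², y = 10 mm, Ī = 54666.7 mm⁴.
By symmetry the centroid is at mid-height, ȳ = 65 mm.
Transfer each piece to the centroidal x-axis using Ī + A·d² with d = y − 65:
  web: d = 0 mm → contributes +1 464 667 mm⁴
  top flange (beyond web): d = 55 mm → contributes +5 015 667 mm⁴
  bottom flange (beyond web): d = -55 mm → contributes +5 015 667 mm⁴
Total I = 11 496 000 mm⁴.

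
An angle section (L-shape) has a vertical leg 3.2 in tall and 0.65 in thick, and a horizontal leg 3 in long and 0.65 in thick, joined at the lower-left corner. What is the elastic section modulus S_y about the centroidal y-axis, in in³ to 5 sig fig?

Split into non-overlapping primitives; take the origin at the lower-left of the bounding box.
Vertical leg: 0.65 × 3.2, A = 2.08 in², x = 0.325 in, Ī = 0.07323333 in⁴.
Horizontal leg (remainder): 2.35 × 0.65, A = 1.5275 in², x = 1.825 in, Ī = 0.7029682 in⁴.
Centroid: x̄ = ΣA·x / ΣA = 0.9601351 in.
Transfer each piece to the centroidal y-axis using Ī + A·d² with d = x − 0.9601351:
  vertical leg: d = -0.6351351 in → contributes +0.9122983 in⁴
  horizontal leg (remainder): d = 0.8648649 in → contributes +1.845525 in⁴
Total I = 2.757823 in⁴.
Extreme fibre distance c = 2.039865 in; S = I/c = 1.351964 in³.

S_y ≈ 1.3520 in³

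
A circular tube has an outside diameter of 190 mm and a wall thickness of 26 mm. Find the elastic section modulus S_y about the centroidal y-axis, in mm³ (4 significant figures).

S_y ≈ 4.860 × 10⁵ mm³

Break the section into simple shapes (no overlaps), measuring from the bottom-left corner of the bounding box.
Outer circle: ⌀190, A = 28352.9 mm², x = 95 mm, Ī = 63 971 171 mm⁴.
Bore (subtracted): ⌀138, A = 14957.1 mm², x = 95 mm, Ī = 17 802 715 mm⁴.
By symmetry the centroid is at mid-width, x̄ = 95 mm.
All pieces are centred on the centroidal y-axis, so I = ΣĪ (holes subtracted) = 46 168 456 mm⁴.
Extreme fibre distance c = 95 mm; S = I/c = 485 984 mm³.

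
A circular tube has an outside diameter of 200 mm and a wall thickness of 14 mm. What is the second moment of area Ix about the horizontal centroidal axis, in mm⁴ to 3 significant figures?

Ix ≈ 3.56 × 10⁷ mm⁴

Treat the section as a set of non-overlapping primitives; coordinates are from the bounding-box lower-left.
Outer circle: ⌀200, A = 31 416 mm², y = 100 mm, Ī = 78 539 816 mm⁴.
Bore (subtracted): ⌀172, A = 23 235 mm², y = 100 mm, Ī = 42 961 920 mm⁴.
By symmetry the centroid is at mid-height, ȳ = 100 mm.
All pieces are centred on the horizontal centroidal axis, so I = ΣĪ (holes subtracted) = 35 577 896 mm⁴.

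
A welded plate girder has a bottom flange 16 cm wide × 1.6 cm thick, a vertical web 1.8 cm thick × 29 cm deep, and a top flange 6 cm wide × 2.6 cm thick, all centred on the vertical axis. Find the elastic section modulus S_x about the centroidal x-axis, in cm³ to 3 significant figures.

S_x ≈ 715 cm³

Break the section into simple shapes (no overlaps), measuring from the bottom-left corner of the bounding box.
Bottom plate: 16 × 1.6, A = 25.6 cm², y = 0.8 cm, Ī = 5.4613 cm⁴.
Web plate: 1.8 × 29, A = 52.2 cm², y = 16.1 cm, Ī = 3658.4 cm⁴.
Top plate: 6 × 2.6, A = 15.6 cm², y = 31.9 cm, Ī = 8.788 cm⁴.
Centroid: ȳ = ΣA·y / ΣA = 14.545 cm.
Transfer each piece to the centroidal x-axis using Ī + A·d² with d = y − 14.545:
  bottom plate: d = -13.745 cm → contributes +4842.2 cm⁴
  web plate: d = 1.5546 cm → contributes +3784.5 cm⁴
  top plate: d = 17.355 cm → contributes +4707.2 cm⁴
Total I = 13 334 cm⁴.
Extreme fibre distance c = 18.655 cm; S = I/c = 714.78 cm³.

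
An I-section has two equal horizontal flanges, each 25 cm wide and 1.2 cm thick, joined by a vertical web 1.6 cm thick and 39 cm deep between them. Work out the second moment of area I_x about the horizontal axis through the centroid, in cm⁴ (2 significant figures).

Treat the section as a set of non-overlapping primitives; coordinates are from the bounding-box lower-left.
Bottom flange: 25 × 1.2, A = 30 cm², y = 0.6 cm, Ī = 3.6 cm⁴.
Web: 1.6 × 39, A = 62.4 cm², y = 20.7 cm, Ī = 7 909 cm⁴.
Top flange: 25 × 1.2, A = 30 cm², y = 40.8 cm, Ī = 3.6 cm⁴.
By symmetry the centroid is at mid-height, ȳ = 20.7 cm.
Transfer each piece to the horizontal axis through the centroid using Ī + A·d² with d = y − 20.7:
  bottom flange: d = -20.1 cm → contributes +12 124 cm⁴
  web: d = 0 cm → contributes +7 909 cm⁴
  top flange: d = 20.1 cm → contributes +12 124 cm⁴
Total I = 32 157 cm⁴.

I_x ≈ 3.2 × 10⁴ cm⁴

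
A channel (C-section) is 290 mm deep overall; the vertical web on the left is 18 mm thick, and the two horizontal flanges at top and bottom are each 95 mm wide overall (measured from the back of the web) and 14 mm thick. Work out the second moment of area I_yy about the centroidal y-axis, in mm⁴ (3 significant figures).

Treat the section as a set of non-overlapping primitives; coordinates are from the bounding-box lower-left.
Web: 18 × 290, A = 5 220 mm², x = 9 mm, Ī = 140 940 mm⁴.
Top flange (beyond web): 77 × 14, A = 1 078 mm², x = 56.5 mm, Ī = 532 622 mm⁴.
Bottom flange (beyond web): 77 × 14, A = 1 078 mm², x = 56.5 mm, Ī = 532 622 mm⁴.
Centroid: x̄ = ΣA·x / ΣA = 22.884 mm.
Transfer each piece to the centroidal y-axis using Ī + A·d² with d = x − 22.884:
  web: d = -13.884 mm → contributes +1 147 207 mm⁴
  top flange (beyond web): d = 33.616 mm → contributes +1 750 784 mm⁴
  bottom flange (beyond web): d = 33.616 mm → contributes +1 750 784 mm⁴
Total I = 4 648 776 mm⁴.

I_yy ≈ 4.65 × 10⁶ mm⁴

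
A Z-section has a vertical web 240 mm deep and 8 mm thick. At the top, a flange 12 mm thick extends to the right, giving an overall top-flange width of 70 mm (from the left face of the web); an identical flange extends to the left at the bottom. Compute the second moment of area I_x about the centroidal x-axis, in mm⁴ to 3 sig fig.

I_x ≈ 2.86 × 10⁷ mm⁴

Treat the section as a set of non-overlapping primitives; coordinates are from the bounding-box lower-left.
Web: 8 × 240, A = 1 920 mm², y = 120 mm, Ī = 9 216 000 mm⁴.
Top flange (beyond web): 62 × 12, A = 744 mm², y = 234 mm, Ī = 8 928 mm⁴.
Bottom flange (beyond web): 62 × 12, A = 744 mm², y = 6 mm, Ī = 8 928 mm⁴.
Centroid: ȳ = ΣA·y / ΣA = 120 mm.
Transfer each piece to the centroidal x-axis using Ī + A·d² with d = y − 120:
  web: d = 0 mm → contributes +9 216 000 mm⁴
  top flange (beyond web): d = 114 mm → contributes +9 677 952 mm⁴
  bottom flange (beyond web): d = -114 mm → contributes +9 677 952 mm⁴
Total I = 28 571 904 mm⁴.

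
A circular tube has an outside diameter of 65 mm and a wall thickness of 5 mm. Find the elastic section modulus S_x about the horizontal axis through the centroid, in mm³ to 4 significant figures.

Treat the section as a set of non-overlapping primitives; coordinates are from the bounding-box lower-left.
Outer circle: ⌀65, A = 3318.31 mm², y = 32.5 mm, Ī = 876 241 mm⁴.
Bore (subtracted): ⌀55, A = 2375.83 mm², y = 32.5 mm, Ī = 449 180 mm⁴.
By symmetry the centroid is at mid-height, ȳ = 32.5 mm.
All pieces are centred on the horizontal axis through the centroid, so I = ΣĪ (holes subtracted) = 427 060 mm⁴.
Extreme fibre distance c = 32.5 mm; S = I/c = 13140.3 mm³.

S_x ≈ 1.314 × 10⁴ mm³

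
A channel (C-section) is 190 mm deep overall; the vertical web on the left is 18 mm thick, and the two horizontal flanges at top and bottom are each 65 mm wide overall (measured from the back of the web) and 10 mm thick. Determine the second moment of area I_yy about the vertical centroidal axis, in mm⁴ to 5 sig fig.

Split into non-overlapping primitives; take the origin at the lower-left of the bounding box.
Web: 18 × 190, A = 3 420 mm², x = 9 mm, Ī = 92 340 mm⁴.
Top flange (beyond web): 47 × 10, A = 470 mm², x = 41.5 mm, Ī = 86519.17 mm⁴.
Bottom flange (beyond web): 47 × 10, A = 470 mm², x = 41.5 mm, Ī = 86519.17 mm⁴.
Centroid: x̄ = ΣA·x / ΣA = 16.00688 mm.
Transfer each piece to the vertical centroidal axis using Ī + A·d² with d = x − 16.00688:
  web: d = -7.006881 mm → contributes +260249.6 mm⁴
  top flange (beyond web): d = 25.49312 mm → contributes +391971.8 mm⁴
  bottom flange (beyond web): d = 25.49312 mm → contributes +391971.8 mm⁴
Total I = 1 044 193 mm⁴.

I_yy ≈ 1.0442 × 10⁶ mm⁴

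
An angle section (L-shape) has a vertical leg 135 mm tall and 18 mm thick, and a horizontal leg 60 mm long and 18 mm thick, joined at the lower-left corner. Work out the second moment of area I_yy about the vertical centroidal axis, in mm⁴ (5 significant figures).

Split into non-overlapping primitives; take the origin at the lower-left of the bounding box.
Vertical leg: 18 × 135, A = 2 430 mm², x = 9 mm, Ī = 65 610 mm⁴.
Horizontal leg (remainder): 42 × 18, A = 756 mm², x = 39 mm, Ī = 111 132 mm⁴.
Centroid: x̄ = ΣA·x / ΣA = 16.11864 mm.
Transfer each piece to the vertical centroidal axis using Ī + A·d² with d = x − 16.11864:
  vertical leg: d = -7.118644 mm → contributes +188750.5 mm⁴
  horizontal leg (remainder): d = 22.88136 mm → contributes +506940.7 mm⁴
Total I = 695691.2 mm⁴.

I_yy ≈ 6.9569 × 10⁵ mm⁴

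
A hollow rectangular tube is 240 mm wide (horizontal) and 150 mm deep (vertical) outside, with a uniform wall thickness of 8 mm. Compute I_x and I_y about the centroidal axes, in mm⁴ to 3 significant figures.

I_x ≈ 2.26 × 10⁷ mm⁴, I_y ≈ 4.73 × 10⁷ mm⁴

Treat the section as a set of non-overlapping primitives; coordinates are from the bounding-box lower-left.
Outer rectangle: 240 × 150, A = 36 000 mm², y = 75 mm, Ī = 67 500 000 mm⁴.
Inner void (subtracted): 224 × 134, A = 30 016 mm², y = 75 mm, Ī = 44 913 941 mm⁴.
By symmetry the centroid is at mid-height, ȳ = 75 mm.
All pieces are centred on the centroidal x-axis, so I = ΣĪ (holes subtracted) = 22 586 059 mm⁴.
Repeating about the centroidal y-axis gives I_y = 47 293 099 mm⁴.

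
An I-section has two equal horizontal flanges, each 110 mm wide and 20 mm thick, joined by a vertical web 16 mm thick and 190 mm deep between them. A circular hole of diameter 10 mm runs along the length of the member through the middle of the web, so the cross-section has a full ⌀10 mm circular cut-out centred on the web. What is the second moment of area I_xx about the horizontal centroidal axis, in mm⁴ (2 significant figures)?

I_xx ≈ 5.8 × 10⁷ mm⁴

Treat the section as a set of non-overlapping primitives; coordinates are from the bounding-box lower-left.
Bottom flange: 110 × 20, A = 2 200 mm², y = 10 mm, Ī = 73 333 mm⁴.
Web: 16 × 190, A = 3 040 mm², y = 115 mm, Ī = 9 145 333 mm⁴.
Top flange: 110 × 20, A = 2 200 mm², y = 220 mm, Ī = 73 333 mm⁴.
Hole (subtracted): ⌀10, A = 78.54 mm², y = 115 mm, Ī = 490.9 mm⁴.
By symmetry the centroid is at mid-height, ȳ = 115 mm.
Transfer each piece to the horizontal centroidal axis using Ī + A·d² with d = y − 115:
  bottom flange: d = -105 mm → contributes +24 328 333 mm⁴
  web: d = 0 mm → contributes +9 145 333 mm⁴
  top flange: d = 105 mm → contributes +24 328 333 mm⁴
  hole: d = 0 mm → contributes −490.9 mm⁴
Total I = 57 801 509 mm⁴.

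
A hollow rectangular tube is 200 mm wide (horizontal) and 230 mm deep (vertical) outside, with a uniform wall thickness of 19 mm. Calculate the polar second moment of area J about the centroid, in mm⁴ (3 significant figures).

J ≈ 1.93 × 10⁸ mm⁴

Treat the section as a set of non-overlapping primitives; coordinates are from the bounding-box lower-left.
Outer rectangle: 200 × 230, A = 46 000 mm², y = 115 mm, Ī = 202 783 333 mm⁴.
Inner void (subtracted): 162 × 192, A = 31 104 mm², y = 115 mm, Ī = 95 551 488 mm⁴.
By symmetry the centroid is at mid-height, ȳ = 115 mm.
All pieces are centred on the centroidal x-axis, so I = ΣĪ (holes subtracted) = 107 231 845 mm⁴.
Repeating about the centroidal y-axis gives I_y = 85 308 885 mm⁴.
Polar second moment: J = I_x + I_y = 192 540 731 mm⁴.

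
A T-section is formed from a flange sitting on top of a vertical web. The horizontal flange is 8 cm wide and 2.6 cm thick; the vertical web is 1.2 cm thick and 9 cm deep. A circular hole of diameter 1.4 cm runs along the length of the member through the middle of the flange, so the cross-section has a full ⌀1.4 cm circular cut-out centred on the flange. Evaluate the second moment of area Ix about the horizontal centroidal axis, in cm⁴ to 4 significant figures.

Ix ≈ 317.2 cm⁴

Split into non-overlapping primitives; take the origin at the lower-left of the bounding box.
Flange: 8 × 2.6, A = 20.8 cm², y = 10.3 cm, Ī = 11.7173 cm⁴.
Web: 1.2 × 9, A = 10.8 cm², y = 4.5 cm, Ī = 72.9 cm⁴.
Hole (subtracted): ⌀1.4, A = 1.53938 cm², y = 10.3 cm, Ī = 0.188574 cm⁴.
Centroid: ȳ = ΣA·y / ΣA = 8.21621 cm.
Transfer each piece to the horizontal centroidal axis using Ī + A·d² with d = y − 8.21621:
  flange: d = 2.08379 cm → contributes +102.035 cm⁴
  web: d = -3.71621 cm → contributes +222.05 cm⁴
  hole: d = 2.08379 cm → contributes −6.87284 cm⁴
Total I = 317.212 cm⁴.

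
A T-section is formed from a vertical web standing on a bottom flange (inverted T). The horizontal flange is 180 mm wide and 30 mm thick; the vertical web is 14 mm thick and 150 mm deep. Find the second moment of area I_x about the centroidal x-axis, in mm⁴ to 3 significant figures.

Treat the section as a set of non-overlapping primitives; coordinates are from the bounding-box lower-left.
Flange: 180 × 30, A = 5 400 mm², y = 15 mm, Ī = 405 000 mm⁴.
Web: 14 × 150, A = 2 100 mm², y = 105 mm, Ī = 3 937 500 mm⁴.
Centroid: ȳ = ΣA·y / ΣA = 40.2 mm.
Transfer each piece to the centroidal x-axis using Ī + A·d² with d = y − 40.2:
  flange: d = -25.2 mm → contributes +3 834 216 mm⁴
  web: d = 64.8 mm → contributes +12 755 484 mm⁴
Total I = 16 589 700 mm⁴.

I_x ≈ 1.66 × 10⁷ mm⁴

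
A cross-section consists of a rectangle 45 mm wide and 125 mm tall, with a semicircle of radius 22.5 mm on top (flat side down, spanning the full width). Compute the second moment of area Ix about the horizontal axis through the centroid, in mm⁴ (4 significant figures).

Ix ≈ 1.097 × 10⁷ mm⁴

Split into non-overlapping primitives; take the origin at the lower-left of the bounding box.
Rectangular body: 45 × 125, A = 5 625 mm², y = 62.5 mm, Ī = 7 324 219 mm⁴.
Semicircular cap: semicircle r = 22.5, A = 795.216 mm², y = 134.549 mm, Ī = 28129.5 mm⁴.
Centroid: ȳ = ΣA·y / ΣA = 71.4241 mm.
Transfer each piece to the horizontal axis through the centroid using Ī + A·d² with d = y − 71.4241:
  rectangular body: d = -8.92411 mm → contributes +7 772 193 mm⁴
  semicircular cap: d = 63.1252 mm → contributes +3 196 896 mm⁴
Total I = 10 969 088 mm⁴.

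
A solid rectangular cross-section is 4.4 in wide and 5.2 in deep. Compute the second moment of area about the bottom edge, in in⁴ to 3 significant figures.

The section: 4.4 × 5.2, A = 22.88 in², y = 2.6 in, Ī = 51.556 in⁴.
Transfer it to the base of the section using Ī + A·d² with d = y − 0:
  the section: d = 2.6 in → contributes +206.23 in⁴
Total I = 206.23 in⁴.

I_base ≈ 206 in⁴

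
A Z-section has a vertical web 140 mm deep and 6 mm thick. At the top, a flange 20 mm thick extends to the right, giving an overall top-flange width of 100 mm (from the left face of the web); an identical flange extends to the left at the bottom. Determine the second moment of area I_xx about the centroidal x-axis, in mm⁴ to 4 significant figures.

Treat the section as a set of non-overlapping primitives; coordinates are from the bounding-box lower-left.
Web: 6 × 140, A = 840 mm², y = 70 mm, Ī = 1 372 000 mm⁴.
Top flange (beyond web): 94 × 20, A = 1 880 mm², y = 130 mm, Ī = 62666.7 mm⁴.
Bottom flange (beyond web): 94 × 20, A = 1 880 mm², y = 10 mm, Ī = 62666.7 mm⁴.
Centroid: ȳ = ΣA·y / ΣA = 70 mm.
Transfer each piece to the centroidal x-axis using Ī + A·d² with d = y − 70:
  web: d = 0 mm → contributes +1 372 000 mm⁴
  top flange (beyond web): d = 60 mm → contributes +6 830 667 mm⁴
  bottom flange (beyond web): d = -60 mm → contributes +6 830 667 mm⁴
Total I = 15 033 333 mm⁴.

I_xx ≈ 1.503 × 10⁷ mm⁴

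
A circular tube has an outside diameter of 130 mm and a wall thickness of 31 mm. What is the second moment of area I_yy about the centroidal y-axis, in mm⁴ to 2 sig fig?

Treat the section as a set of non-overlapping primitives; coordinates are from the bounding-box lower-left.
Outer circle: ⌀130, A = 13 273 mm², x = 65 mm, Ī = 14 019 848 mm⁴.
Bore (subtracted): ⌀68, A = 3 632 mm², x = 65 mm, Ī = 1 049 556 mm⁴.
By symmetry the centroid is at mid-width, x̄ = 65 mm.
All pieces are centred on the centroidal y-axis, so I = ΣĪ (holes subtracted) = 12 970 292 mm⁴.

I_yy ≈ 1.3 × 10⁷ mm⁴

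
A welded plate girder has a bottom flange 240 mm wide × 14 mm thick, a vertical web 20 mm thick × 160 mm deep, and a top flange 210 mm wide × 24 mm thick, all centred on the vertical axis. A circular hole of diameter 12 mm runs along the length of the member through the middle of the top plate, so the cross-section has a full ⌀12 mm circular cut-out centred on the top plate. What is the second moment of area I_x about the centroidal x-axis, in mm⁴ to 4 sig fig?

I_x ≈ 7.200 × 10⁷ mm⁴

Treat the section as a set of non-overlapping primitives; coordinates are from the bounding-box lower-left.
Bottom plate: 240 × 14, A = 3 360 mm², y = 7 mm, Ī = 54 880 mm⁴.
Web plate: 20 × 160, A = 3 200 mm², y = 94 mm, Ī = 6 826 667 mm⁴.
Top plate: 210 × 24, A = 5 040 mm², y = 186 mm, Ī = 241 920 mm⁴.
Hole (subtracted): ⌀12, A = 113.097 mm², y = 186 mm, Ī = 1017.88 mm⁴.
Centroid: ȳ = ΣA·y / ΣA = 108.012 mm.
Transfer each piece to the centroidal x-axis using Ī + A·d² with d = y − 108.012:
  bottom plate: d = -101.012 mm → contributes +34 338 419 mm⁴
  web plate: d = -14.012 mm → contributes +7 454 947 mm⁴
  top plate: d = 77.988 mm → contributes +30 895 807 mm⁴
  hole: d = 77.988 mm → contributes −688 889 mm⁴
Total I = 72 000 283 mm⁴.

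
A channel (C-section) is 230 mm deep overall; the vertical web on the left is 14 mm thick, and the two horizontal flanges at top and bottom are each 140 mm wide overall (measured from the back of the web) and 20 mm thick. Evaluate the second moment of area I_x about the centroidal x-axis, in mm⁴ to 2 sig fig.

Break the section into simple shapes (no overlaps), measuring from the bottom-left corner of the bounding box.
Web: 14 × 230, A = 3 220 mm², y = 115 mm, Ī = 14 194 833 mm⁴.
Top flange (beyond web): 126 × 20, A = 2 520 mm², y = 220 mm, Ī = 84 000 mm⁴.
Bottom flange (beyond web): 126 × 20, A = 2 520 mm², y = 10 mm, Ī = 84 000 mm⁴.
By symmetry the centroid is at mid-height, ȳ = 115 mm.
Transfer each piece to the centroidal x-axis using Ī + A·d² with d = y − 115:
  web: d = 0 mm → contributes +14 194 833 mm⁴
  top flange (beyond web): d = 105 mm → contributes +27 867 000 mm⁴
  bottom flange (beyond web): d = -105 mm → contributes +27 867 000 mm⁴
Total I = 69 928 833 mm⁴.

I_x ≈ 7.0 × 10⁷ mm⁴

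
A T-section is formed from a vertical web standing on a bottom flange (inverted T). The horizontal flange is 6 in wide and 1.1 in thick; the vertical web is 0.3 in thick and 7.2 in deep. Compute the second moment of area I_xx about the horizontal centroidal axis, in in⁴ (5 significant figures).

Treat the section as a set of non-overlapping primitives; coordinates are from the bounding-box lower-left.
Flange: 6 × 1.1, A = 6.6 in², y = 0.55 in, Ī = 0.6655 in⁴.
Web: 0.3 × 7.2, A = 2.16 in², y = 4.7 in, Ī = 9.3312 in⁴.
Centroid: ȳ = ΣA·y / ΣA = 1.573288 in.
Transfer each piece to the horizontal centroidal axis using Ī + A·d² with d = y − 1.573288:
  flange: d = -1.023288 in → contributes +7.576477 in⁴
  web: d = 3.126712 in → contributes +30.44807 in⁴
Total I = 38.02455 in⁴.

I_xx ≈ 38.025 in⁴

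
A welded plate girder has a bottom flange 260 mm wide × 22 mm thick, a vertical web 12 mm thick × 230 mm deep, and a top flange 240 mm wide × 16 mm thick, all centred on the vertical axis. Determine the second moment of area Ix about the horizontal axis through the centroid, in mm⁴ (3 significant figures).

Decompose the section into non-overlapping parts with the origin at the bottom-left of its bounding rectangle.
Bottom plate: 260 × 22, A = 5 720 mm², y = 11 mm, Ī = 230 707 mm⁴.
Web plate: 12 × 230, A = 2 760 mm², y = 137 mm, Ī = 12 167 000 mm⁴.
Top plate: 240 × 16, A = 3 840 mm², y = 260 mm, Ī = 81 920 mm⁴.
Centroid: ȳ = ΣA·y / ΣA = 116.84 mm.
Transfer each piece to the horizontal axis through the centroid using Ī + A·d² with d = y − 116.84:
  bottom plate: d = -105.84 mm → contributes +64 303 920 mm⁴
  web plate: d = 20.162 mm → contributes +13 288 995 mm⁴
  top plate: d = 143.16 mm → contributes +78 784 467 mm⁴
Total I = 156 377 382 mm⁴.

Ix ≈ 1.56 × 10⁸ mm⁴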